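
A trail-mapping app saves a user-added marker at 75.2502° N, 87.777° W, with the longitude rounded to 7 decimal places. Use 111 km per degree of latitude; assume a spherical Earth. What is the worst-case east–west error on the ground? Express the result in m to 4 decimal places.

0.0014 m

Rounding to 7 decimal places leaves the longitude within ±5e-08° of the true value.
Parallels shrink by cos φ, so at 75.2502° a degree of longitude is 111000 × 0.2546 ≈ 28260.4 m.
Maximum E–W displacement: 5e-08 × 28260.4 = 0.00141302 m.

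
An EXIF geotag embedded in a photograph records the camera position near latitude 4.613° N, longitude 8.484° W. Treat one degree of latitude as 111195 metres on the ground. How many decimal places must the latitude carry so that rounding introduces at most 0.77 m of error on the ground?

5 decimal places

One degree of latitude covers 111195 m.
With N decimal places the half-ulp bound is 0.5·10⁻ᴺ°, or 0.5·10⁻ᴺ × 111195 m on the ground.
Need 0.5 × 111195 × 10⁻ᴺ ≤ 0.77 → 10⁻ᴺ ≤ 1.385e-05, so N ≥ 4.86.
N = 4 would give 5.56 m (too coarse); N = 5 gives 0.556 m ≤ 0.77 m.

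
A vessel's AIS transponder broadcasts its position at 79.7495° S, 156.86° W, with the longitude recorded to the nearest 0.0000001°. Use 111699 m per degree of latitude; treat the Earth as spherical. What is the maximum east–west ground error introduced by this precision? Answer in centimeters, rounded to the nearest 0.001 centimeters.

Rounding to 7 decimal places leaves the longitude within ±5e-08° of the true value.
Parallels shrink by cos φ, so at 79.7495° a degree of longitude is 111699 × 0.1780 ≈ 19877.1 m.
So at most 5e-08° × 19877.1 ≈ 0.000993854 m east–west.
That is 0.000993854 m = 0.099385 cm.

0.099 centimeters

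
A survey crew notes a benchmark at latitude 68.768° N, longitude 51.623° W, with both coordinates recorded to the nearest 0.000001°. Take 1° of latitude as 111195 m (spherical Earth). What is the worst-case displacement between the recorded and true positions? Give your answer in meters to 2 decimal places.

Rounding to 6 decimal places leaves each coordinate within ±5e-07° of the true value.
North–south component: 5e-07° × 111195 = 0.0555975 m.
E–W at 68.768°: 5e-07° × 111195 × cos 68.768° = 5e-07 × 111195 × 0.3621 ≈ 0.0201344 m.
Worst case both components are at the extreme and orthogonal: √(0.0555975² + 0.0201344²) ≈ 0.059131 m.

0.06 meters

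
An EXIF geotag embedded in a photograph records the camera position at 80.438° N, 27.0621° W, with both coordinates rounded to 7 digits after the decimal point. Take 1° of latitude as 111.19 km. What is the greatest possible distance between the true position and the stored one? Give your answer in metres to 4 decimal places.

Rounding to 7 decimal places leaves each coordinate within ±5e-08° of the true value.
North–south component: 5e-08° × 111190 = 0.0055595 m.
E–W at 80.438°: 5e-08° × 111190 × cos 80.438° = 5e-08 × 111190 × 0.1661 ≈ 0.000923515 m.
Worst case both components are at the extreme and orthogonal: √(0.0055595² + 0.000923515²) ≈ 0.00563568 m.

0.0056 metres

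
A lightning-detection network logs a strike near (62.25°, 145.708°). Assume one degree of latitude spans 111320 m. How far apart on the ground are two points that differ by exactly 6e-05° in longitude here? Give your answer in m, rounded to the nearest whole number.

3 m

6e-05° of longitude at 62.25° is 6e-05 × 111320 × cos 62.25° ≈ 6e-05 × 51832.2 = 3.10993 m.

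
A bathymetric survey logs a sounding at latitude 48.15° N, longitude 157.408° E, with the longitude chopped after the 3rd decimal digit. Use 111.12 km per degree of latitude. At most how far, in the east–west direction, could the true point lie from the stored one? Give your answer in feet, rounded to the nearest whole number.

243 feet

Truncating at 3 decimal places can drop up to a full unit in the last place, so the longitude may be off by as much as 0.001°.
One degree of longitude at 48.15° is 111120 × cos 48.15° ≈ 111120 × 0.6672 = 74137.3 m.
East–west error: 0.001° × 74137.3 m/° ≈ 74.1373 m.
In feet: 74.1373 m ÷ 0.3048 ≈ 243.23 ft.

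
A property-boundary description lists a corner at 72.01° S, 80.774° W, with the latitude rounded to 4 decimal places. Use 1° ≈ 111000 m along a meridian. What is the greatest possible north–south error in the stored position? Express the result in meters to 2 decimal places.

5.55 meters

Rounding to 4 decimal places leaves the latitude within ±5e-05° of the true value.
Along the meridian that is 5e-05° × 111000 m/° = 5.55 m.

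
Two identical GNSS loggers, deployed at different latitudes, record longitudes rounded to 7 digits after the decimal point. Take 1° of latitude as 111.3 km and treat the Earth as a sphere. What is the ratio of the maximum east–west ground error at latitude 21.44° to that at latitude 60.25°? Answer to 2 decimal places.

1.88

Rounding to 7 decimal places leaves the longitude within ±5e-08° of the true value.
At 21.44°: 5e-08° × 111300 × cos 21.44° = 5e-08 × 111300 × 0.9308 ≈ 0.0051799 m.
Error at 60.25° = 5e-08° × 111300 × cos 60.25° ≈ 0.005565 × 0.4962 = 0.0027614 m.
Ratio: 0.0051799 / 0.0027614 = cos 21.44° / cos 60.25° ≈ 1.8758.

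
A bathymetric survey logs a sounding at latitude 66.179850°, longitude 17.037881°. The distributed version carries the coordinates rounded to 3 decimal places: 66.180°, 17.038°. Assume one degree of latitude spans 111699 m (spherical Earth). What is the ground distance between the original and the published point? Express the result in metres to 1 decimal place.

17.6 metres

Δlat = 66.179850 − 66.180 = -0.000150°; Δlon = 17.037881 − 17.038 = -0.000119°.
N–S: -0.000150° × 111699 m/° = -16.7549 m.
E–W at 66.18°: -0.000119° × 111699 × cos 66.18° = -0.000119 × 111699 × 0.4039 ≈ -5.36824 m.
Combined displacement = (16.7549² + 5.36824²)^½ ≈ 17.5938 m.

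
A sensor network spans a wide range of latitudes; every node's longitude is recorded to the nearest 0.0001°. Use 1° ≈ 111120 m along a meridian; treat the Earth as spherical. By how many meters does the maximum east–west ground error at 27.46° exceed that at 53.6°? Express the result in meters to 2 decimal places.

Rounding to 4 decimal places leaves the longitude within ±5e-05° of the true value.
Error at 27.46° = 5e-05° × 111120 × cos 27.46° ≈ 5.556 × 0.8873 = 4.93 m.
Error at 53.6° = 5e-05° × 111120 × cos 53.6° ≈ 5.556 × 0.5934 = 3.297 m.
Difference: 4.93 − 3.297 = 1.633 m.

1.63 meters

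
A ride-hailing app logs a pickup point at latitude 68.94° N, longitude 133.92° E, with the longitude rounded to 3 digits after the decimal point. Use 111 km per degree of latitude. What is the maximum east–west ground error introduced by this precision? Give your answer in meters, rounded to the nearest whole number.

Rounding to 3 decimal places leaves the longitude within ±0.0005° of the true value.
One degree of longitude at 68.94° is 111000 × cos 68.94° ≈ 111000 × 0.3593 = 39887.3 m.
Maximum E–W displacement: 0.0005 × 39887.3 = 19.9437 m.

20 meters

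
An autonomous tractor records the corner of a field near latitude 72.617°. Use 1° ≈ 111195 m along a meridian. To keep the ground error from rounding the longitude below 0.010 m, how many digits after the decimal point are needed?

At 72.617° one degree of longitude covers 111195 × cos 72.617° ≈ 111195 × 0.2988 ≈ 33220.4 m.
With N decimal places the half-ulp bound is 0.5·10⁻ᴺ°, or 0.5·10⁻ᴺ × 33220.4 m on the ground.
Need 0.5 × 33220.4 × 10⁻ᴺ ≤ 0.010 → 10⁻ᴺ ≤ 6.020e-07, so N ≥ 6.22.
So 7 decimal places suffice (0.00166 m); 6 would allow up to 0.0166 m.

7 decimal places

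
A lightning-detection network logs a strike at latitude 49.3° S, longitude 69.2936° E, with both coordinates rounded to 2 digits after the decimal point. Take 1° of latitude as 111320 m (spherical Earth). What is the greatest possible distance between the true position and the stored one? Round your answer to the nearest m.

Rounding to 2 decimal places leaves each coordinate within ±0.005° of the true value.
North–south component: 0.005° × 111320 = 556.6 m.
East–west component at 49.3°: 0.005° × 111320 × cos 49.3° ≈ 0.005 × 72591.6 ≈ 362.958 m.
Worst case both components are at the extreme and orthogonal: √(556.6² + 362.958²) ≈ 664.486 m.

664 m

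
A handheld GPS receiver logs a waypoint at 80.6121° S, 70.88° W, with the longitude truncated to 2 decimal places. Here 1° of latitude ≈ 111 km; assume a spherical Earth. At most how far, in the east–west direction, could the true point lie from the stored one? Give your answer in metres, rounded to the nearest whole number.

Truncating at 2 decimal places can drop up to a full unit in the last place, so the longitude may be off by as much as 0.01°.
At latitude 80.6121° a degree of longitude spans 111000 m × cos 80.6121° = 111000 × 0.1631 ≈ 18106.1 m.
Maximum E–W displacement: 0.01 × 18106.1 = 181.061 m.

181 metres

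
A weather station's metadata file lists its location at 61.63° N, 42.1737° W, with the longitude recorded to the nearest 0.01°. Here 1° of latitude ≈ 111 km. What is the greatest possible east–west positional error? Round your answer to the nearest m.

Rounding to 2 decimal places leaves the longitude within ±0.005° of the true value.
One degree of longitude at 61.63° is 111000 × cos 61.63° ≈ 111000 × 0.4752 = 52743.2 m.
East–west error: 0.005° × 52743.2 m/° ≈ 263.716 m.

264 m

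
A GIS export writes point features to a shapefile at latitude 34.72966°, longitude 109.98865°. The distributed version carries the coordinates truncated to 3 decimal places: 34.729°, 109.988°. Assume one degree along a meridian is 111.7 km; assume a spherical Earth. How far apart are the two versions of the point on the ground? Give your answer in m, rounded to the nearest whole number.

The latitude changed by +0.00066° and the longitude by +0.00065°.
N–S: 0.00066° × 111700 m/° = 73.722 m.
E–W at 34.729°: 0.00065° × 111700 × cos 34.729° = 0.00065 × 111700 × 0.8219 ≈ 59.6708 m.
Distance: √(73.722² + 59.6708²) ≈ 94.8448 m.

95 m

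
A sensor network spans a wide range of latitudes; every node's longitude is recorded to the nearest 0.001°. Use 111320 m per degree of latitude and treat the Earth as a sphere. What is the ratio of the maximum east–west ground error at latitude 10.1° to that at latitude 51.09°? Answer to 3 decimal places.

1.567

Rounding to 3 decimal places leaves the longitude within ±0.0005° of the true value.
Error at 10.1° = 0.0005° × 111320 × cos 10.1° ≈ 55.66 × 0.9845 = 54.797 m.
At 51.09°: 0.0005° × 111320 × cos 51.09° = 0.0005 × 111320 × 0.6281 ≈ 34.96 m.
The ratio reduces to cos 10.1° / cos 51.09° = 0.9845/0.6281 ≈ 1.5674.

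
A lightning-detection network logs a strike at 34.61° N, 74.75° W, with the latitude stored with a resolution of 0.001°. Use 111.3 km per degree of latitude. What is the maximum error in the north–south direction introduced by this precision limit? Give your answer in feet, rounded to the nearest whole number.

With a 0.001° grid the true value lies within half a step, ±0.001°/2 = ±0.0005°, of the stored one.
North–south distance: 0.0005° × 111300 m/° = 55.65 m.
In feet: 55.65 m ÷ 0.3048 ≈ 182.58 ft.

183 feet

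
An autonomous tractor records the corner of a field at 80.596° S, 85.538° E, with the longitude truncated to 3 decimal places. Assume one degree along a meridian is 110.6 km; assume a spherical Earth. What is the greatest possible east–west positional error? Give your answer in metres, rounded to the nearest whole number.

18 metres

Truncating at 3 decimal places can drop up to a full unit in the last place, so the longitude may be off by as much as 0.001°.
Parallels shrink by cos φ, so at 80.596° a degree of longitude is 110600 × 0.1634 ≈ 18071.5 m.
Maximum E–W displacement: 0.001 × 18071.5 = 18.0715 m.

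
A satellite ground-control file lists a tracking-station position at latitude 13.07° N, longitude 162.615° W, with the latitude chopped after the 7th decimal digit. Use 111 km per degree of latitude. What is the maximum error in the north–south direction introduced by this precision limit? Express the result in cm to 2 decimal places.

1.11 cm

Truncating at 7 decimal places can drop up to a full unit in the last place, so the latitude may be off by as much as 1e-07°.
So the N–S error is at most 1e-07 × 111000 = 0.0111 m.
That is 0.0111 m = 1.11 cm.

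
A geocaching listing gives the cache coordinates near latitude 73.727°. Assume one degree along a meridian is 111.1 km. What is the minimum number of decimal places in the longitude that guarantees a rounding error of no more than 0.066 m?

6

At 73.727° one degree of longitude covers 111100 × cos 73.727° ≈ 111100 × 0.2802 ≈ 31131.8 m.
N decimal places → at most half a unit in the last place, 0.5 × 10⁻ᴺ° = 31131.8/2 × 10⁻ᴺ m.
Setting 15565.9 × 10⁻ᴺ ≤ 0.066 gives 10ᴺ ≥ 2.358e+05, i.e. N ≥ 5.37.
N = 5 would give 0.156 m (too coarse); N = 6 gives 0.0156 m ≤ 0.066 m.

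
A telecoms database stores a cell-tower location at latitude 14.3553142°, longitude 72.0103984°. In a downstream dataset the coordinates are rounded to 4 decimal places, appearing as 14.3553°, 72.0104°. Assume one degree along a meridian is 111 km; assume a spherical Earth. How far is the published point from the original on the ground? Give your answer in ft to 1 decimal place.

5.2 ft

Δlat = 14.3553142 − 14.3553 = +0.0000142°; Δlon = 72.0103984 − 72.0104 = -0.0000016°.
N–S: 0.0000142° × 111000 m/° = 1.5762 m.
East–west at this latitude: -0.0000016° × 111000 × cos 14.3553° ≈ -0.0000016 × 107534 = -0.172055 m.
Hypotenuse of the two orthogonal shifts: √(1.5762² + 0.172055²) = 1.58556 m.
In feet: 1.58556 m ÷ 0.3048 ≈ 5.202 ft.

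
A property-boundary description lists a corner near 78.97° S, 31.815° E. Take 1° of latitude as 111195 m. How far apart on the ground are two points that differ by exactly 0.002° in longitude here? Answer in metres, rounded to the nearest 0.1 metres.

42.5 metres

0.002° of longitude at 78.97° is 0.002 × 111195 × cos 78.97° ≈ 0.002 × 21274.2 = 42.5483 m.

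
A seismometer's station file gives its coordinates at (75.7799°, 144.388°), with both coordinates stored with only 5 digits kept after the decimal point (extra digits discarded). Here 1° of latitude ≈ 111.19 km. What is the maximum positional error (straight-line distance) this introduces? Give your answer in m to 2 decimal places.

Truncating at 5 decimal places can drop up to a full unit in the last place, so each coordinate may be off by as much as 1e-05°.
N–S: 1e-05° × 111190 m/° = 1.1119 m.
East–west component at 75.7799°: 1e-05° × 111190 × cos 75.7799° ≈ 1e-05 × 27313.5 ≈ 0.273135 m.
Worst case both components are at the extreme and orthogonal: √(1.1119² + 0.273135²) ≈ 1.14496 m.

1.14 m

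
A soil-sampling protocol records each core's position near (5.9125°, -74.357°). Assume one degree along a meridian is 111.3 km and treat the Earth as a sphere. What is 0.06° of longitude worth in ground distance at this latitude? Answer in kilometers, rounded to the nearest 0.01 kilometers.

6.64 kilometers

0.06° of longitude at 5.9125° is 0.06 × 111300 × cos 5.9125° ≈ 0.06 × 110708 = 6642.48 m.
That is 6642.48 m = 6.6425 km.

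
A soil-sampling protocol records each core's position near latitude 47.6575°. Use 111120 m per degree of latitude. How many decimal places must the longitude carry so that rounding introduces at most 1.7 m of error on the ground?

At 47.6575° one degree of longitude covers 111120 × cos 47.6575° ≈ 111120 × 0.6736 ≈ 74846.1 m.
N decimal places → at most half a unit in the last place, 0.5 × 10⁻ᴺ° = 74846.1/2 × 10⁻ᴺ m.
Setting 37423 × 10⁻ᴺ ≤ 1.7 gives 10ᴺ ≥ 2.201e+04, i.e. N ≥ 4.34.
So 5 decimal places suffice (0.374 m); 4 would allow up to 3.74 m.

5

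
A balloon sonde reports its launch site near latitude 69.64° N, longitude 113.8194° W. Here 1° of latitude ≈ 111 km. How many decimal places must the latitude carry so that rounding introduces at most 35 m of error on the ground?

One degree of latitude covers 111000 m.
N decimal places → at most half a unit in the last place, 0.5 × 10⁻ᴺ° = 111000/2 × 10⁻ᴺ m.
Need 0.5 × 111000 × 10⁻ᴺ ≤ 35 → 10⁻ᴺ ≤ 6.306e-04, so N ≥ 3.20.
At 3 places the error can reach 55.5 m, but 4 places keeps it to 5.55 m.

4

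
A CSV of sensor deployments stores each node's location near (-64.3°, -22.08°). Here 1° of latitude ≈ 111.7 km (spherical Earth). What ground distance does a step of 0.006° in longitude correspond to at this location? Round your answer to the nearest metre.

291 metres

One degree of longitude here spans 111700 × cos 64.3° = 111700 × 0.4337 ≈ 48439.7 m; 0.006° of that is 290.638 m.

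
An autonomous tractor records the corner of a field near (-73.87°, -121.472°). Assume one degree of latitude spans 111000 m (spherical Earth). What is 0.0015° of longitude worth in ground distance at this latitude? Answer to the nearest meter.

At 73.87° a degree of longitude is 111000 × cos 73.87° ≈ 30837.8 m, so 0.0015° corresponds to 46.2566 m.

46 meters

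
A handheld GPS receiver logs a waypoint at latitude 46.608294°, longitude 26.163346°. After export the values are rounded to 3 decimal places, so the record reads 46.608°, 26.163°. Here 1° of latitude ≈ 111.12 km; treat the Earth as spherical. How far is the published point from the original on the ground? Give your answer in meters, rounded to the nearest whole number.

42 meters

The latitude changed by +0.000294° and the longitude by +0.000346°.
North–south shift: 0.000294 × 111120 = 32.6693 m.
E–W at 46.608°: 0.000346° × 111120 × cos 46.608° = 0.000346 × 111120 × 0.6870 ≈ 26.4129 m.
Hypotenuse of the two orthogonal shifts: √(32.6693² + 26.4129²) = 42.011 m.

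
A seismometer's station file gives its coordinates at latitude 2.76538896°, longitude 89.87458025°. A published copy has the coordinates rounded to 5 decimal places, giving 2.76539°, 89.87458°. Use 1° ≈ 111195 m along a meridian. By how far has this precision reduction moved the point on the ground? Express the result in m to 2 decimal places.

Δlat = 2.76538896 − 2.76539 = -0.00000104°; Δlon = 89.87458025 − 89.87458 = +0.00000025°.
N–S: -0.00000104° × 111195 m/° = -0.115643 m.
E–W at 2.76539°: 0.00000025° × 111195 × cos 2.76539° = 0.00000025 × 111195 × 0.9988 ≈ 0.0277664 m.
Hypotenuse of the two orthogonal shifts: √(0.115643² + 0.0277664²) = 0.11893 m.

0.12 m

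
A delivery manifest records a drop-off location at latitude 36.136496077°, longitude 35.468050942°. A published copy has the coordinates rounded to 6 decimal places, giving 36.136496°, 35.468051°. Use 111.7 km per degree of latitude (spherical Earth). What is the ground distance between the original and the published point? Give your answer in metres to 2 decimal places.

The latitude changed by +0.000000077° and the longitude by -0.000000058°.
N–S: 0.000000077° × 111700 m/° = 0.0086009 m.
East–west at this latitude: -0.000000058° × 111700 × cos 36.1365° ≈ -0.000000058 × 90210.5 = -0.00523221 m.
Combined displacement = (0.0086009² + 0.00523221²)^½ ≈ 0.0100673 m.

0.01 metres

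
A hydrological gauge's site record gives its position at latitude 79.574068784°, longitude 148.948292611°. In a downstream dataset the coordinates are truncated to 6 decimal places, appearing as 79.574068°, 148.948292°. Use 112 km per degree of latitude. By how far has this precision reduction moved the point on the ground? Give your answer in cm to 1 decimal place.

Δlat = 79.574068784 − 79.574068 = +0.000000784°; Δlon = 148.948292611 − 148.948292 = +0.000000611°.
N–S: 0.000000784° × 112000 m/° = 0.087808 m.
E–W at 79.5741°: 0.000000611° × 112000 × cos 79.5741° = 0.000000611 × 112000 × 0.1810 ≈ 0.0123837 m.
Combined displacement = (0.087808² + 0.0123837²)^½ ≈ 0.088677 m.
That is 0.088677 m = 8.8677 cm.

8.9 cm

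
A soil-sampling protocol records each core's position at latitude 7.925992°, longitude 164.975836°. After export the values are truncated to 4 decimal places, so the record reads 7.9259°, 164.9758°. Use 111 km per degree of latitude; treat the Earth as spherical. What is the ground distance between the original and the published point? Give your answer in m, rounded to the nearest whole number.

Δlat = 7.925992 − 7.9259 = +0.000092°; Δlon = 164.975836 − 164.9758 = +0.000036°.
North–south shift: 0.000092 × 111000 = 10.212 m.
East–west at this latitude: 0.000036° × 111000 × cos 7.9259° ≈ 0.000036 × 109940 = 3.95783 m.
Hypotenuse of the two orthogonal shifts: √(10.212² + 3.95783²) = 10.9521 m.

11 m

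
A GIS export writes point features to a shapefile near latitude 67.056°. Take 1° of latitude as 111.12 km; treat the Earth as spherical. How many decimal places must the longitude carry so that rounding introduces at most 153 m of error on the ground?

At 67.056° one degree of longitude covers 111120 × cos 67.056° ≈ 111120 × 0.3898 ≈ 43318 m.
N decimal places → at most half a unit in the last place, 0.5 × 10⁻ᴺ° = 43318/2 × 10⁻ᴺ m.
Need 0.5 × 43318 × 10⁻ᴺ ≤ 153 → 10⁻ᴺ ≤ 7.064e-03, so N ≥ 2.15.
At 2 places the error can reach 217 m, but 3 places keeps it to 21.7 m.

3 decimal places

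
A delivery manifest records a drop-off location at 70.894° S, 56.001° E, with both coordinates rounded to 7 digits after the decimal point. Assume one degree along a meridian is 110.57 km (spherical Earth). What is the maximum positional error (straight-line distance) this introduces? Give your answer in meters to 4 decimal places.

Rounding to 7 decimal places leaves each coordinate within ±5e-08° of the true value.
N–S: 5e-08° × 110570 m/° = 0.0055285 m.
East–west component at 70.894°: 5e-08° × 110570 × cos 70.894° ≈ 5e-08 × 36191.4 ≈ 0.00180957 m.
Worst case both components are at the extreme and orthogonal: √(0.0055285² + 0.00180957²) ≈ 0.00581712 m.

0.0058 meters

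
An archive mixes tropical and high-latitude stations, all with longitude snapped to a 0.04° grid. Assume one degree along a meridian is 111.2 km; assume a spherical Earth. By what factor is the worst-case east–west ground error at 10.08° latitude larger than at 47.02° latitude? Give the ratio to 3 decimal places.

With a 0.04° grid the true value lies within half a step, ±0.04°/2 = ±0.02°, of the stored one.
At 10.08°: 0.02° × 111200 × cos 10.08° = 0.02 × 111200 × 0.9846 ≈ 2189.7 m.
Error at 47.02° = 0.02° × 111200 × cos 47.02° ≈ 2224 × 0.6817 = 1516.2 m.
Ratio: 2189.7 / 1516.2 = cos 10.08° / cos 47.02° ≈ 1.4442.

1.444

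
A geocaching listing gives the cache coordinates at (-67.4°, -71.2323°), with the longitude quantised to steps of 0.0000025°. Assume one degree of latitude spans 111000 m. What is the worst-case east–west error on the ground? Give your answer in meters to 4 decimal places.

With a 0.0000025° grid the true value lies within half a step, ±0.0000025°/2 = ±1.25e-06°, of the stored one.
One degree of longitude at 67.4° is 111000 × cos 67.4° ≈ 111000 × 0.3843 = 42656.8 m.
East–west error: 1.25e-06° × 42656.8 m/° ≈ 0.053321 m.

0.0533 meters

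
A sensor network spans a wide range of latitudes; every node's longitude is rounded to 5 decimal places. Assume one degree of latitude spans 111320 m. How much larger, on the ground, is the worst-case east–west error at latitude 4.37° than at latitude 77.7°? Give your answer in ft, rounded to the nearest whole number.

1 ft

Rounding to 5 decimal places leaves the longitude within ±5e-06° of the true value.
At 4.37°: 5e-06° × 111320 × cos 4.37° = 5e-06 × 111320 × 0.9971 ≈ 0.55498 m.
Error at 77.7° = 5e-06° × 111320 × cos 77.7° ≈ 0.5566 × 0.2130 = 0.11857 m.
So the lower-latitude error exceeds the higher by 0.55498 − 0.11857 = 0.43641 m.
Converting: 0.436409 m × 3.2808 ft/m ≈ 1.4318 ft.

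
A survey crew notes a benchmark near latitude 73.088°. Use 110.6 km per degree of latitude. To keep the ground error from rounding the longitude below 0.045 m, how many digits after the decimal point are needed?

6 decimal places

At 73.088° one degree of longitude covers 110600 × cos 73.088° ≈ 110600 × 0.2909 ≈ 32173.8 m.
N decimal places → at most half a unit in the last place, 0.5 × 10⁻ᴺ° = 32173.8/2 × 10⁻ᴺ m.
Need 0.5 × 32173.8 × 10⁻ᴺ ≤ 0.045 → 10⁻ᴺ ≤ 2.797e-06, so N ≥ 5.55.
At 5 places the error can reach 0.161 m, but 6 places keeps it to 0.0161 m.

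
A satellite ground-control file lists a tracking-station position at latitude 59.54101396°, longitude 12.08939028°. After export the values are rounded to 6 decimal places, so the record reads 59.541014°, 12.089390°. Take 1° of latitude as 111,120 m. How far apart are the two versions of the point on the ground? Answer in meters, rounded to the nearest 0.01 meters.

The latitude changed by -0.00000004° and the longitude by +0.00000028°.
N–S: -0.00000004° × 111120 m/° = -0.0044448 m.
E–W at 59.541°: 0.00000028° × 111120 × cos 59.541° = 0.00000028 × 111120 × 0.5069 ≈ 0.0157722 m.
Combined displacement = (0.0044448² + 0.0157722²)^½ ≈ 0.0163865 m.

0.02 meters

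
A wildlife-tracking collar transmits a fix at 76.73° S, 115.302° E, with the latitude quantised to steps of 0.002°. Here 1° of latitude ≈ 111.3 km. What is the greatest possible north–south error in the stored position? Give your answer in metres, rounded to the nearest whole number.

111 metres

With a 0.002° grid the true value lies within half a step, ±0.002°/2 = ±0.001°, of the stored one.
Along the meridian that is 0.001° × 111300 m/° = 111.3 m.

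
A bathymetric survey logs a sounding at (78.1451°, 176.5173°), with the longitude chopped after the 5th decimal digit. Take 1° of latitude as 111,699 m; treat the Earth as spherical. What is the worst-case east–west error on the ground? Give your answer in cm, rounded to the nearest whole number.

23 cm

Truncating at 5 decimal places can drop up to a full unit in the last place, so the longitude may be off by as much as 1e-05°.
At latitude 78.1451° a degree of longitude spans 111699 m × cos 78.1451° = 111699 × 0.2054 ≈ 22946.8 m.
Maximum E–W displacement: 1e-05 × 22946.8 = 0.229468 m.
That is 0.229468 m = 22.947 cm.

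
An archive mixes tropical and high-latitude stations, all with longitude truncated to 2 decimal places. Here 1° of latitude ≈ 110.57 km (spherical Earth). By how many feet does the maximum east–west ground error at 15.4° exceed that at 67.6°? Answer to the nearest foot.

Truncating at 2 decimal places can drop up to a full unit in the last place, so the longitude may be off by as much as 0.01°.
At 15.4°: 0.01° × 110570 × cos 15.4° = 0.01 × 110570 × 0.9641 ≈ 1066 m.
At 67.6°: 0.01° × 110570 × cos 67.6° = 0.01 × 110570 × 0.3811 ≈ 421.35 m.
So the lower-latitude error exceeds the higher by 1066 − 421.35 = 644.65 m.
Converting: 644.651 m × 3.2808 ft/m ≈ 2115 ft.

2115 feet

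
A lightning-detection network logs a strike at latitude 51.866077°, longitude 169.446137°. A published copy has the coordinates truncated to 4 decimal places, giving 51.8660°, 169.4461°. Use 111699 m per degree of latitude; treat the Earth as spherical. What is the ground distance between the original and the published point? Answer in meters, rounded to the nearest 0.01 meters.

The latitude changed by +0.000077° and the longitude by +0.000037°.
North–south shift: 0.000077 × 111699 = 8.60082 m.
E–W at 51.866°: 0.000037° × 111699 × cos 51.866° = 0.000037 × 111699 × 0.6175 ≈ 2.55205 m.
Hypotenuse of the two orthogonal shifts: √(8.60082² + 2.55205²) = 8.97146 m.

8.97 meters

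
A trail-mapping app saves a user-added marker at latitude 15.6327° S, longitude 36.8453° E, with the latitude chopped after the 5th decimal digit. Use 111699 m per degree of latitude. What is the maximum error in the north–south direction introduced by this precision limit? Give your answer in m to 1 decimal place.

Truncating at 5 decimal places can drop up to a full unit in the last place, so the latitude may be off by as much as 1e-05°.
Along the meridian that is 1e-05° × 111699 m/° = 1.11699 m.

1.1 m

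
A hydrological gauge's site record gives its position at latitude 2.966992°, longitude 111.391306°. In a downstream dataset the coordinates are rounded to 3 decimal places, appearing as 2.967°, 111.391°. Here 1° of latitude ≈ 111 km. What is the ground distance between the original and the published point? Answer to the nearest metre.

34 metres

Δlat = 2.966992 − 2.967 = -0.000008°; Δlon = 111.391306 − 111.391 = +0.000306°.
N–S: -0.000008° × 111000 m/° = -0.888 m.
East–west at this latitude: 0.000306° × 111000 × cos 2.967° ≈ 0.000306 × 110851 = 33.9205 m.
Distance: √(0.888² + 33.9205²) ≈ 33.9321 m.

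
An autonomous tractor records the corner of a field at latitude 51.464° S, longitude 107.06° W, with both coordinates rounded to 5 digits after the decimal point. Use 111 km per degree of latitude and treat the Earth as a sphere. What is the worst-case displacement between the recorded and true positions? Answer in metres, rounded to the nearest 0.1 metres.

0.7 metres

Rounding to 5 decimal places leaves each coordinate within ±5e-06° of the true value.
North–south component: 5e-06° × 111000 = 0.555 m.
Longitude error → 5e-06 × 111000 × cos 51.464° = 5e-06 × 111000 × 0.6230 ≈ 0.345768 m.
Combining orthogonally: (0.555² + 0.345768²)^½ ≈ 0.653897 m.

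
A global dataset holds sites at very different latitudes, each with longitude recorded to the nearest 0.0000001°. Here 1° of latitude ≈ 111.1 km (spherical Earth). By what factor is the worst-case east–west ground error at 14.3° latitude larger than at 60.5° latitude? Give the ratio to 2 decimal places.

Rounding to 7 decimal places leaves the longitude within ±5e-08° of the true value.
At 14.3°: 5e-08° × 111100 × cos 14.3° = 5e-08 × 111100 × 0.9690 ≈ 0.0053829 m.
Error at 60.5° = 5e-08° × 111100 × cos 60.5° ≈ 0.005555 × 0.4924 = 0.0027354 m.
Ratio: 0.0053829 / 0.0027354 = cos 14.3° / cos 60.5° ≈ 1.9679.

1.97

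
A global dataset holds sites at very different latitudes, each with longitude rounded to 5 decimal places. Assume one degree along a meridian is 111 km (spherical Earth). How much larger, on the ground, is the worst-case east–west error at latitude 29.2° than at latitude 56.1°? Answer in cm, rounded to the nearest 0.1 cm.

17.5 cm

Rounding to 5 decimal places leaves the longitude within ±5e-06° of the true value.
Error at 29.2° = 5e-06° × 111000 × cos 29.2° ≈ 0.555 × 0.8729 = 0.48447 m.
At 56.1°: 5e-06° × 111000 × cos 56.1° = 5e-06 × 111000 × 0.5577 ≈ 0.30955 m.
So the lower-latitude error exceeds the higher by 0.48447 − 0.30955 = 0.17492 m.
That is 0.174923 m = 17.492 cm.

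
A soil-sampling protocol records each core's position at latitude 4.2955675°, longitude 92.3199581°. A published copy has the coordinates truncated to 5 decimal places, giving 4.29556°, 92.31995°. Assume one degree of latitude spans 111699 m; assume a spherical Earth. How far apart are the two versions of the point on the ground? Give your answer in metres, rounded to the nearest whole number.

Δlat = 4.2955675 − 4.29556 = +0.0000075°; Δlon = 92.3199581 − 92.31995 = +0.0000081°.
N–S: 0.0000075° × 111699 m/° = 0.837742 m.
E–W at 4.29556°: 0.0000081° × 111699 × cos 4.29556° = 0.0000081 × 111699 × 0.9972 ≈ 0.90222 m.
Hypotenuse of the two orthogonal shifts: √(0.837742² + 0.90222²) = 1.23118 m.

1 metres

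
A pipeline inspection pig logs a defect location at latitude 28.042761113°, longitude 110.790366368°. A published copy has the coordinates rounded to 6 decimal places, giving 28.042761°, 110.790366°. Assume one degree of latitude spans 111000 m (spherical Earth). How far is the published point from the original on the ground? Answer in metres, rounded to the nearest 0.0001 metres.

0.0382 metres

Δlat = 28.042761113 − 28.042761 = +0.000000113°; Δlon = 110.790366368 − 110.790366 = +0.000000368°.
N–S: 0.000000113° × 111000 m/° = 0.012543 m.
East–west at this latitude: 0.000000368° × 111000 × cos 28.0428° ≈ 0.000000368 × 97968.3 = 0.0360523 m.
Combined displacement = (0.012543² + 0.0360523²)^½ ≈ 0.0381719 m.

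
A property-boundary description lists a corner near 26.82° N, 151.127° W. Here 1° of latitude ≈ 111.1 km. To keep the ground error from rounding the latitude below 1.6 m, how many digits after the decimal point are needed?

5

One degree of latitude covers 111100 m.
Rounding to N decimal places gives at most 0.5 × 10⁻ᴺ degrees of error, i.e. 0.5 × 10⁻ᴺ × 111100 m.
Setting 55550 × 10⁻ᴺ ≤ 1.6 gives 10ᴺ ≥ 3.472e+04, i.e. N ≥ 4.54.
At 4 places the error can reach 5.56 m, but 5 places keeps it to 0.555 m.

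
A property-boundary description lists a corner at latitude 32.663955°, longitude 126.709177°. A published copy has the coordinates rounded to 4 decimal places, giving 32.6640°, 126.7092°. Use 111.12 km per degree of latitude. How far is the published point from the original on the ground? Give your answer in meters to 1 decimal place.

5.4 meters

Δlat = 32.663955 − 32.6640 = -0.000045°; Δlon = 126.709177 − 126.7092 = -0.000023°.
North–south shift: -0.000045 × 111120 = -5.0004 m.
East–west at this latitude: -0.000023° × 111120 × cos 32.664° ≈ -0.000023 × 93546.4 = -2.15157 m.
Combined displacement = (5.0004² + 2.15157²)^½ ≈ 5.44364 m.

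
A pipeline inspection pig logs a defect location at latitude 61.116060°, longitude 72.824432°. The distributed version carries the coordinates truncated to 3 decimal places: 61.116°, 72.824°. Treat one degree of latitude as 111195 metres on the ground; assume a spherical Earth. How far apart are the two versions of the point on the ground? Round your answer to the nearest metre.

Δlat = 61.116060 − 61.116 = +0.000060°; Δlon = 72.824432 − 72.824 = +0.000432°.
N–S: 0.000060° × 111195 m/° = 6.6717 m.
E–W at 61.116°: 0.000432° × 111195 × cos 61.116° = 0.000432 × 111195 × 0.4830 ≈ 23.2033 m.
Distance: √(6.6717² + 23.2033²) ≈ 24.1434 m.

24 metres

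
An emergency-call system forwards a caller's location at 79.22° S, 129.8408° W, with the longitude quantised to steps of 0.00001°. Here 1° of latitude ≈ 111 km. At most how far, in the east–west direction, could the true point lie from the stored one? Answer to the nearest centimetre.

With a 0.00001° grid the true value lies within half a step, ±0.00001°/2 = ±5e-06°, of the stored one.
Parallels shrink by cos φ, so at 79.22° a degree of longitude is 111000 × 0.1870 ≈ 20761.3 m.
Maximum E–W displacement: 5e-06 × 20761.3 = 0.103806 m.
That is 0.103806 m = 10.381 cm.

10 centimetres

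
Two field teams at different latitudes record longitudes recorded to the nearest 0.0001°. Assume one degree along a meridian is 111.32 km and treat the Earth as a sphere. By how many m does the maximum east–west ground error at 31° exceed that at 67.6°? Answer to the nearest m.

3 m

Rounding to 4 decimal places leaves the longitude within ±5e-05° of the true value.
At 31°: 5e-05° × 111320 × cos 31° = 5e-05 × 111320 × 0.8572 ≈ 4.771 m.
Error at 67.6° = 5e-05° × 111320 × cos 67.6° ≈ 5.566 × 0.3811 = 2.121 m.
Difference: 4.771 − 2.121 = 2.65 m.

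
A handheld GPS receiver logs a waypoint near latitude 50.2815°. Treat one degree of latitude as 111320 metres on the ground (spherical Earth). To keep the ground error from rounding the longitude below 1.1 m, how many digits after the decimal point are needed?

5 decimal places

At 50.2815° one degree of longitude covers 111320 × cos 50.2815° ≈ 111320 × 0.6390 ≈ 71135.3 m.
With N decimal places the half-ulp bound is 0.5·10⁻ᴺ°, or 0.5·10⁻ᴺ × 71135.3 m on the ground.
Setting 35567.6 × 10⁻ᴺ ≤ 1.1 gives 10ᴺ ≥ 3.233e+04, i.e. N ≥ 4.51.
N = 4 would give 3.56 m (too coarse); N = 5 gives 0.356 m ≤ 1.1 m.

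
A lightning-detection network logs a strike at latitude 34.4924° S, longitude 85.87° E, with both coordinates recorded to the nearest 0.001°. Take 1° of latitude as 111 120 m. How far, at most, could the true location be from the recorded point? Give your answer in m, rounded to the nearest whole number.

Rounding to 3 decimal places leaves each coordinate within ±0.0005° of the true value.
Latitude error → 0.0005 × 111120 = 55.56 m along the meridian.
Longitude error → 0.0005 × 111120 × cos 34.4924° = 0.0005 × 111120 × 0.8242 ≈ 45.7926 m.
The two errors are perpendicular, so the maximum displacement is √(55.56² + 45.7926²) ≈ 71.9992 m.

72 m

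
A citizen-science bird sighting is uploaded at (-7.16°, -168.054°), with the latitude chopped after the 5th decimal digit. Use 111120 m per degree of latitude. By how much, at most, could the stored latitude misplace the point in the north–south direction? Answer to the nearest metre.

1 metres

Truncating at 5 decimal places can drop up to a full unit in the last place, so the latitude may be off by as much as 1e-05°.
So the N–S error is at most 1e-05 × 111120 = 1.1112 m.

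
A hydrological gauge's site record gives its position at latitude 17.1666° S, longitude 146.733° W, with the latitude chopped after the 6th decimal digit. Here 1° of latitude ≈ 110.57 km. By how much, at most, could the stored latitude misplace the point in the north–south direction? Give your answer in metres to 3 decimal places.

0.111 metres

Truncating at 6 decimal places can drop up to a full unit in the last place, so the latitude may be off by as much as 1e-06°.
So the N–S error is at most 1e-06 × 110570 = 0.11057 m.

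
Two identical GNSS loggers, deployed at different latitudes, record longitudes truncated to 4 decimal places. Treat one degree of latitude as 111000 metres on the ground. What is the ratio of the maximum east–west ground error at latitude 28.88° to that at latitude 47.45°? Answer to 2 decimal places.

Truncating at 4 decimal places can drop up to a full unit in the last place, so the longitude may be off by as much as 0.0001°.
At 28.88°: 0.0001° × 111000 × cos 28.88° = 0.0001 × 111000 × 0.8756 ≈ 9.7195 m.
At 47.45°: 0.0001° × 111000 × cos 47.45° = 0.0001 × 111000 × 0.6762 ≈ 7.5062 m.
The ratio reduces to cos 28.88° / cos 47.45° = 0.8756/0.6762 ≈ 1.2949.

1.29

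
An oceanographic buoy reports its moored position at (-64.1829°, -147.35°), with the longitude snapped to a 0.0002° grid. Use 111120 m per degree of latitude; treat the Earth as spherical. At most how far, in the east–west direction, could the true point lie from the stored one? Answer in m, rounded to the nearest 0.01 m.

With a 0.0002° grid the true value lies within half a step, ±0.0002°/2 = ±0.0001°, of the stored one.
Parallels shrink by cos φ, so at 64.1829° a degree of longitude is 111120 × 0.4355 ≈ 48392.7 m.
Maximum E–W displacement: 0.0001 × 48392.7 = 4.83927 m.

4.84 m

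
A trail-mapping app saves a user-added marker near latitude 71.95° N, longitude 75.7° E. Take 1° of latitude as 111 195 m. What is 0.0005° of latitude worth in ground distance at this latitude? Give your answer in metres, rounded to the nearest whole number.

0.0005° × 111195 m/° = 55.5975 m.

56 metres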